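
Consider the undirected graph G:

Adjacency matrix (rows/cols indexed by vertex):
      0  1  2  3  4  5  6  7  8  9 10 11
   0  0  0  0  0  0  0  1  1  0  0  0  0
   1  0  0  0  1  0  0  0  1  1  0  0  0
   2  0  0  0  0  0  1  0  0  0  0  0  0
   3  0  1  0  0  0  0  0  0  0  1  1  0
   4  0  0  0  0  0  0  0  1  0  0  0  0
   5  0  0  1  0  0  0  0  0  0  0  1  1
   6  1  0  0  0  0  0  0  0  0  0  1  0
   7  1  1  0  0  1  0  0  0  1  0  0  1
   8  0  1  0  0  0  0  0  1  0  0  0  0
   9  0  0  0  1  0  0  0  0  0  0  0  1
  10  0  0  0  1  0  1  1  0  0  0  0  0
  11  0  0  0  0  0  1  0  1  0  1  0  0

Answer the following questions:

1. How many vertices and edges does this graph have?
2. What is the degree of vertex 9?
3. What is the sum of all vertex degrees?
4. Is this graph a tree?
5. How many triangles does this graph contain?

Count: 12 vertices, 15 edges.
Vertex 9 has neighbors [3, 11], degree = 2.
Handshaking lemma: 2 * 15 = 30.
A tree on 12 vertices has 11 edges. This graph has 15 edges (4 extra). Not a tree.
Number of triangles = 1.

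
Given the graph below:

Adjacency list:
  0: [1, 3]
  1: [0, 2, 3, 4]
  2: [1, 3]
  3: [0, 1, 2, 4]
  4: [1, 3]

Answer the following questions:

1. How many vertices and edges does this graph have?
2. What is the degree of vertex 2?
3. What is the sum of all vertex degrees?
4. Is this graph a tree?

Count: 5 vertices, 7 edges.
Vertex 2 has neighbors [1, 3], degree = 2.
Handshaking lemma: 2 * 7 = 14.
A tree on 5 vertices has 4 edges. This graph has 7 edges (3 extra). Not a tree.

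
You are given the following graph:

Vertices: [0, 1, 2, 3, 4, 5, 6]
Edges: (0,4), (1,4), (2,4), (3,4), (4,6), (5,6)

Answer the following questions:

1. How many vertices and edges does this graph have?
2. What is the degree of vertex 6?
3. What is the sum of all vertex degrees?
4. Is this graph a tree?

Count: 7 vertices, 6 edges.
Vertex 6 has neighbors [4, 5], degree = 2.
Handshaking lemma: 2 * 6 = 12.
A graph is a tree iff it is connected and has exactly n-1 edges. This graph is connected (all 7 vertices in one component) and has 7-1 = 6 edges. It is a tree.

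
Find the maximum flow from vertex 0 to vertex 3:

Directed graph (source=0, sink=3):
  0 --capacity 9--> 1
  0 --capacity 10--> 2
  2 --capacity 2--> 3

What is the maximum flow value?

Computing max flow:
  Flow on (0->2): 2/10
  Flow on (2->3): 2/2
Maximum flow = 2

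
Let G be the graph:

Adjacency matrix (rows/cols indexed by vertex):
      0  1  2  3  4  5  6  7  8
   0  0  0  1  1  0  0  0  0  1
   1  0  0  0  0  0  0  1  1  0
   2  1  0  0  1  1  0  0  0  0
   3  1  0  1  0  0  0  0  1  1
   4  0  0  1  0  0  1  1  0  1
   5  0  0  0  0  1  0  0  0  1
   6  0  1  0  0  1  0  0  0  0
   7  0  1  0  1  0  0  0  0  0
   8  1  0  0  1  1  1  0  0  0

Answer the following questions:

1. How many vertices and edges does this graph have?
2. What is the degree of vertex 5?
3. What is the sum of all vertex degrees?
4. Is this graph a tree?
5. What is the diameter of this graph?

Count: 9 vertices, 13 edges.
Vertex 5 has neighbors [4, 8], degree = 2.
Handshaking lemma: 2 * 13 = 26.
A tree on 9 vertices has 8 edges. This graph has 13 edges (5 extra). Not a tree.
Diameter (longest shortest path) = 3.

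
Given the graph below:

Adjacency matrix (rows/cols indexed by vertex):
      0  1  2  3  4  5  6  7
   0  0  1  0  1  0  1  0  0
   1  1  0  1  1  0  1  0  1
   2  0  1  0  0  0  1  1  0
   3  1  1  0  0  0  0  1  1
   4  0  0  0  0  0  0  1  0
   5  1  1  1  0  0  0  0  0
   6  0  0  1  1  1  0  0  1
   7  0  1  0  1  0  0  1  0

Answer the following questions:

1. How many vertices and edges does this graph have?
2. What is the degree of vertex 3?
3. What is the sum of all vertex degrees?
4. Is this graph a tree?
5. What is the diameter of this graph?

Count: 8 vertices, 13 edges.
Vertex 3 has neighbors [0, 1, 6, 7], degree = 4.
Handshaking lemma: 2 * 13 = 26.
A tree on 8 vertices has 7 edges. This graph has 13 edges (6 extra). Not a tree.
Diameter (longest shortest path) = 3.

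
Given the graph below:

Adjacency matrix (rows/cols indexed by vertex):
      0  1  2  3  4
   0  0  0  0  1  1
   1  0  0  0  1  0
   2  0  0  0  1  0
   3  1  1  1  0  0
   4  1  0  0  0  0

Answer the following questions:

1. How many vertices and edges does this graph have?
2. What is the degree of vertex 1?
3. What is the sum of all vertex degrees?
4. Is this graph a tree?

Count: 5 vertices, 4 edges.
Vertex 1 has neighbors [3], degree = 1.
Handshaking lemma: 2 * 4 = 8.
A graph is a tree iff it is connected and has exactly n-1 edges. This graph is connected (all 5 vertices in one component) and has 5-1 = 4 edges. It is a tree.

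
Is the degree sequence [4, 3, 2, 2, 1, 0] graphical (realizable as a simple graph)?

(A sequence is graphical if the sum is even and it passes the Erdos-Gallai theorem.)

Sum of degrees = 12. Sum is even and passes Erdos-Gallai. The sequence IS graphical.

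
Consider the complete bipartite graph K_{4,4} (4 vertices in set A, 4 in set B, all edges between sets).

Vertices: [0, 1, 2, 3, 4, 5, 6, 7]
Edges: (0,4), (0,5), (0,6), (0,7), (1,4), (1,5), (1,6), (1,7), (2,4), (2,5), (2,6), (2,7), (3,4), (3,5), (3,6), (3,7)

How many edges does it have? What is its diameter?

K_{4,4} has 4 * 4 = 16 edges.
Any vertex reaches any opposite-side vertex in 1 step; same-side vertices reach in 2 steps via any opposite-side vertex.
Diameter = 2.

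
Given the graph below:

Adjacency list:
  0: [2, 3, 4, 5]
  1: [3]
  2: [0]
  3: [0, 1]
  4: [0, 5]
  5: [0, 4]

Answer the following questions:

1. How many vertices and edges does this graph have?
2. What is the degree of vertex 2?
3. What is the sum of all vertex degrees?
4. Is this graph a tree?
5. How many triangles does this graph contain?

Count: 6 vertices, 6 edges.
Vertex 2 has neighbors [0], degree = 1.
Handshaking lemma: 2 * 6 = 12.
A tree on 6 vertices has 5 edges. This graph has 6 edges (1 extra). Not a tree.
Number of triangles = 1.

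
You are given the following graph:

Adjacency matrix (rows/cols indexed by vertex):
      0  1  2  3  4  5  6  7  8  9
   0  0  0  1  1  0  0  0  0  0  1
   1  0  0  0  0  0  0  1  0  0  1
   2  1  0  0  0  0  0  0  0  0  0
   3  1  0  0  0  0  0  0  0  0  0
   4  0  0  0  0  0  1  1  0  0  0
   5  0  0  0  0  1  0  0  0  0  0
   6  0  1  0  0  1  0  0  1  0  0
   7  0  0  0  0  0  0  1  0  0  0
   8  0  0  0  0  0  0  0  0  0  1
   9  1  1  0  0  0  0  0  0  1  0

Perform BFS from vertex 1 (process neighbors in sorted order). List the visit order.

BFS from vertex 1 (neighbors processed in ascending order):
Visit order: 1, 6, 9, 4, 7, 0, 8, 5, 2, 3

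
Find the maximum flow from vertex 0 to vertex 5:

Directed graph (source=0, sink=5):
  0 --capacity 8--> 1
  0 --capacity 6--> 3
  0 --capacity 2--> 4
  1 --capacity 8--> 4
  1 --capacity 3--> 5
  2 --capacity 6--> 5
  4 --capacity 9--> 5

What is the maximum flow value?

Computing max flow:
  Flow on (0->1): 8/8
  Flow on (0->4): 2/2
  Flow on (1->4): 5/8
  Flow on (1->5): 3/3
  Flow on (4->5): 7/9
Maximum flow = 10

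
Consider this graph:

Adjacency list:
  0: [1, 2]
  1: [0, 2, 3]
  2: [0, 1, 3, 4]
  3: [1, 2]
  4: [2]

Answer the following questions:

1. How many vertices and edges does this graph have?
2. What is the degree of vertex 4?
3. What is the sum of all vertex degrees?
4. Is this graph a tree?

Count: 5 vertices, 6 edges.
Vertex 4 has neighbors [2], degree = 1.
Handshaking lemma: 2 * 6 = 12.
A tree on 5 vertices has 4 edges. This graph has 6 edges (2 extra). Not a tree.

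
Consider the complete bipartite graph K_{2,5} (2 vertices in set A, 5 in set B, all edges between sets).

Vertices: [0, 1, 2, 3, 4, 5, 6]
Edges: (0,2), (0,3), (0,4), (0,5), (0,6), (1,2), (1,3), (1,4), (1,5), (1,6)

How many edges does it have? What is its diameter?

K_{2,5} has 2 * 5 = 10 edges.
Any vertex reaches any opposite-side vertex in 1 step; same-side vertices reach in 2 steps via any opposite-side vertex.
Diameter = 2.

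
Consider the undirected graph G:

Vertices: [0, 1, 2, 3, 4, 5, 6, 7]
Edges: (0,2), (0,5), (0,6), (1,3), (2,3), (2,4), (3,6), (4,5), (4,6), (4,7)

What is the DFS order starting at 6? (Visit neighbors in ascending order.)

DFS from vertex 6 (neighbors processed in ascending order):
Visit order: 6, 0, 2, 3, 1, 4, 5, 7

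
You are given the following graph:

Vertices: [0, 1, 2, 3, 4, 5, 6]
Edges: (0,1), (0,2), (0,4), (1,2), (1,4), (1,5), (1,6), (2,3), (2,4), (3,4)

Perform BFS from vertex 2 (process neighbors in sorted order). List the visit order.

BFS from vertex 2 (neighbors processed in ascending order):
Visit order: 2, 0, 1, 3, 4, 5, 6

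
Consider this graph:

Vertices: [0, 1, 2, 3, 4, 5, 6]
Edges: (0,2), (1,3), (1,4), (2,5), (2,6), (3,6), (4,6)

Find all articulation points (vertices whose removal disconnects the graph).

An articulation point is a vertex whose removal disconnects the graph.
Articulation points: [2, 6]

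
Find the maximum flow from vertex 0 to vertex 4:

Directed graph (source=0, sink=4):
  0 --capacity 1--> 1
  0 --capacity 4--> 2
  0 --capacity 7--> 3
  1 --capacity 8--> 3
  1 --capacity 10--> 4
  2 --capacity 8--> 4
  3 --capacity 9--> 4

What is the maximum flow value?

Computing max flow:
  Flow on (0->1): 1/1
  Flow on (0->2): 4/4
  Flow on (0->3): 7/7
  Flow on (1->4): 1/10
  Flow on (2->4): 4/8
  Flow on (3->4): 7/9
Maximum flow = 12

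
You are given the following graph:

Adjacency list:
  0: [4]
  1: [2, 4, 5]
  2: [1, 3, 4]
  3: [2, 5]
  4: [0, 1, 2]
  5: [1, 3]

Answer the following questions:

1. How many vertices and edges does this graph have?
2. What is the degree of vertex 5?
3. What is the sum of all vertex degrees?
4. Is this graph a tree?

Count: 6 vertices, 7 edges.
Vertex 5 has neighbors [1, 3], degree = 2.
Handshaking lemma: 2 * 7 = 14.
A tree on 6 vertices has 5 edges. This graph has 7 edges (2 extra). Not a tree.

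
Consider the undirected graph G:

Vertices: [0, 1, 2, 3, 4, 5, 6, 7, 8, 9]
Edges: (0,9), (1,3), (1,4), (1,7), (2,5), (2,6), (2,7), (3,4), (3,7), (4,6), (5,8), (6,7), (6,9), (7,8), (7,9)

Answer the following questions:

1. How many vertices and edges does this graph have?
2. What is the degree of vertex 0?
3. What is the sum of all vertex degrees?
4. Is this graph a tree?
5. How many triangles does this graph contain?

Count: 10 vertices, 15 edges.
Vertex 0 has neighbors [9], degree = 1.
Handshaking lemma: 2 * 15 = 30.
A tree on 10 vertices has 9 edges. This graph has 15 edges (6 extra). Not a tree.
Number of triangles = 4.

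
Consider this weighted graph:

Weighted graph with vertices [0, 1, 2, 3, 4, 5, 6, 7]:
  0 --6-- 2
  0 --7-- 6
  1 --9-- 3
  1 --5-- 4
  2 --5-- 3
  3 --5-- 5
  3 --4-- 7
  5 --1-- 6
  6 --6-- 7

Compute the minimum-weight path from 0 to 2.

Using Dijkstra's algorithm from vertex 0:
Shortest path: 0 -> 2
Total weight: 6 = 6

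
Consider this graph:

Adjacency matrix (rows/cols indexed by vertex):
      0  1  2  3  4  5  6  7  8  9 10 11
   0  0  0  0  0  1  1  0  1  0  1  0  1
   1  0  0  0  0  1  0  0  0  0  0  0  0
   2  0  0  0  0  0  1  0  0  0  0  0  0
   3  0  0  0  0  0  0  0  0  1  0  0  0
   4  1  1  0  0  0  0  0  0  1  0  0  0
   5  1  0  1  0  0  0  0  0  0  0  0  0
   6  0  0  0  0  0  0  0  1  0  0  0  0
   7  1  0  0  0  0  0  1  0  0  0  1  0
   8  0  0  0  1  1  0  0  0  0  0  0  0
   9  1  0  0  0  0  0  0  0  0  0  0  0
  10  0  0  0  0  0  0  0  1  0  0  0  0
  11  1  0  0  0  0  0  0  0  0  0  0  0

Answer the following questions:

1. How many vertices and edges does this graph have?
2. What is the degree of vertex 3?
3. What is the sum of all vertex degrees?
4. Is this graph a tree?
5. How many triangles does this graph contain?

Count: 12 vertices, 11 edges.
Vertex 3 has neighbors [8], degree = 1.
Handshaking lemma: 2 * 11 = 22.
A graph is a tree iff it is connected and has exactly n-1 edges. This graph is connected (all 12 vertices in one component) and has 12-1 = 11 edges. It is a tree.
Number of triangles = 0.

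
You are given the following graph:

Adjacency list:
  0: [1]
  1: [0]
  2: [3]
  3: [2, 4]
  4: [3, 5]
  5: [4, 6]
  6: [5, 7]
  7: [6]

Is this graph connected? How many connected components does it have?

Checking connectivity: the graph has 2 connected component(s).
Components: [[0, 1], [2, 3, 4, 5, 6, 7]]. The graph is NOT connected.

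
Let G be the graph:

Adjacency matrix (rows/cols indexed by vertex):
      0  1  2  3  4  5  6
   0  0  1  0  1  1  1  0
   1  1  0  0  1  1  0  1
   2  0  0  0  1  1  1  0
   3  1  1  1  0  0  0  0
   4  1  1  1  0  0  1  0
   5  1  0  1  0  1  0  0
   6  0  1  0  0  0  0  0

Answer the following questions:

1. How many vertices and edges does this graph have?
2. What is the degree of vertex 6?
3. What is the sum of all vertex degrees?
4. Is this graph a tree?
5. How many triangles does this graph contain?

Count: 7 vertices, 11 edges.
Vertex 6 has neighbors [1], degree = 1.
Handshaking lemma: 2 * 11 = 22.
A tree on 7 vertices has 6 edges. This graph has 11 edges (5 extra). Not a tree.
Number of triangles = 4.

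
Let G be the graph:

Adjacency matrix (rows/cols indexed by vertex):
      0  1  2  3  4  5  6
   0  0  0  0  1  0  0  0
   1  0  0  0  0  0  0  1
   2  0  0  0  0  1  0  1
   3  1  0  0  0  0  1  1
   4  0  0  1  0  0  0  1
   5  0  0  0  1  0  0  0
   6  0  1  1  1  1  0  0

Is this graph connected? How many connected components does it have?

Checking connectivity: the graph has 1 connected component(s).
All vertices are reachable from each other. The graph IS connected.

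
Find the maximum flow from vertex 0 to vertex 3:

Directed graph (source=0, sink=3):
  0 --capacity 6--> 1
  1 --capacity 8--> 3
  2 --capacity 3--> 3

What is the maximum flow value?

Computing max flow:
  Flow on (0->1): 6/6
  Flow on (1->3): 6/8
Maximum flow = 6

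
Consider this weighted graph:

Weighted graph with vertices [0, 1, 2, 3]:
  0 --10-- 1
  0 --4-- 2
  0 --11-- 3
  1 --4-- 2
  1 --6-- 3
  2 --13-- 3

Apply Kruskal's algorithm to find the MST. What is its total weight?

Applying Kruskal's algorithm (sort edges by weight, add if no cycle):
  Add (0,2) w=4
  Add (1,2) w=4
  Add (1,3) w=6
  Skip (0,1) w=10 (creates cycle)
  Skip (0,3) w=11 (creates cycle)
  Skip (2,3) w=13 (creates cycle)
MST weight = 14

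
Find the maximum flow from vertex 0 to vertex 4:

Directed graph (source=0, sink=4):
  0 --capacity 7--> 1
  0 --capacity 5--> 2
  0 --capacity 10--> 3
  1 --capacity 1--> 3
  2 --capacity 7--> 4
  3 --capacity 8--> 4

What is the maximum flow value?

Computing max flow:
  Flow on (0->1): 1/7
  Flow on (0->2): 5/5
  Flow on (0->3): 7/10
  Flow on (1->3): 1/1
  Flow on (2->4): 5/7
  Flow on (3->4): 8/8
Maximum flow = 13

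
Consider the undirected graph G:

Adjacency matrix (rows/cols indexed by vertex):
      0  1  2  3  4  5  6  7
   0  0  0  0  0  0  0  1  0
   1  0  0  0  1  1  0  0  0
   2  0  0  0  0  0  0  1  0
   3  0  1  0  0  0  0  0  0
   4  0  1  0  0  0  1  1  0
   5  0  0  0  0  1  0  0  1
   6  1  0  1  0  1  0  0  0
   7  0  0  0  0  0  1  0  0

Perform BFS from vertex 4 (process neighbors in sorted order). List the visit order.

BFS from vertex 4 (neighbors processed in ascending order):
Visit order: 4, 1, 5, 6, 3, 7, 0, 2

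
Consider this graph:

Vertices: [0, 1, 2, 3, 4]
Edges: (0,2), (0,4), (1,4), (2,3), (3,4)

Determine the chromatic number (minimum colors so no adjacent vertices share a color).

The graph has a maximum clique of size 2 (lower bound on chromatic number).
A valid 2-coloring: {0: 1, 1: 1, 2: 0, 3: 1, 4: 0}.
Chromatic number = 2.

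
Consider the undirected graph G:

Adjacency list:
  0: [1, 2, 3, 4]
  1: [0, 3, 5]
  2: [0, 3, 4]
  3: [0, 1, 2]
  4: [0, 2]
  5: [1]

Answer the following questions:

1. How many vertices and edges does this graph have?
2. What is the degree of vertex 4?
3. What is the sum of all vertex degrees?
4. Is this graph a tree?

Count: 6 vertices, 8 edges.
Vertex 4 has neighbors [0, 2], degree = 2.
Handshaking lemma: 2 * 8 = 16.
A tree on 6 vertices has 5 edges. This graph has 8 edges (3 extra). Not a tree.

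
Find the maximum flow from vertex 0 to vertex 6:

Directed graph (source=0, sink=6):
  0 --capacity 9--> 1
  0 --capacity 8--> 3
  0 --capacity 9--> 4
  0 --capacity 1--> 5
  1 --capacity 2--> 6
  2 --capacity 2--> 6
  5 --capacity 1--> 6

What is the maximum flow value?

Computing max flow:
  Flow on (0->1): 2/9
  Flow on (0->5): 1/1
  Flow on (1->6): 2/2
  Flow on (5->6): 1/1
Maximum flow = 3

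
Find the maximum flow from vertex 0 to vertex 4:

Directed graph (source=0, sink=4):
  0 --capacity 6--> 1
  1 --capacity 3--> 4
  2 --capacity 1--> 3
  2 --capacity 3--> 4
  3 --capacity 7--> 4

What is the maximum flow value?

Computing max flow:
  Flow on (0->1): 3/6
  Flow on (1->4): 3/3
Maximum flow = 3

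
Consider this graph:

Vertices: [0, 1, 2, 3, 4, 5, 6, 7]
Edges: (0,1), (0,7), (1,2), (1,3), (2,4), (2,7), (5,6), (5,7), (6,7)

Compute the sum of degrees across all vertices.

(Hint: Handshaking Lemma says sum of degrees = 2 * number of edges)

Count edges: 9 edges.
By Handshaking Lemma: sum of degrees = 2 * 9 = 18.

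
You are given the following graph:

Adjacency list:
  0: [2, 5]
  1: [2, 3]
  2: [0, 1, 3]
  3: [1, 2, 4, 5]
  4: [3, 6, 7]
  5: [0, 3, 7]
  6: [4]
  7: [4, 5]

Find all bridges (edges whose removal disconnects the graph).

A bridge is an edge whose removal increases the number of connected components.
Bridges found: (4,6)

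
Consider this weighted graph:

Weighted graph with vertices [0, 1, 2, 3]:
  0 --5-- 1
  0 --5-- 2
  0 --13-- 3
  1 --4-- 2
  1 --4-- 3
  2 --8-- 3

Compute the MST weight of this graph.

Applying Kruskal's algorithm (sort edges by weight, add if no cycle):
  Add (1,2) w=4
  Add (1,3) w=4
  Add (0,2) w=5
  Skip (0,1) w=5 (creates cycle)
  Skip (2,3) w=8 (creates cycle)
  Skip (0,3) w=13 (creates cycle)
MST weight = 13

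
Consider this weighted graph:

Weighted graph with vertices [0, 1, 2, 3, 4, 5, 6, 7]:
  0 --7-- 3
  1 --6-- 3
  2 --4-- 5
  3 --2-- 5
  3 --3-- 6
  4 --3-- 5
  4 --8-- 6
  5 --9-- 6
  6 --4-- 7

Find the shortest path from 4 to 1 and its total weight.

Using Dijkstra's algorithm from vertex 4:
Shortest path: 4 -> 5 -> 3 -> 1
Total weight: 3 + 2 + 6 = 11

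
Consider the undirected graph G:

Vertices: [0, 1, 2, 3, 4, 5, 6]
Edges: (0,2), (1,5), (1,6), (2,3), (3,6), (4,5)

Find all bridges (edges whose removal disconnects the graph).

A bridge is an edge whose removal increases the number of connected components.
Bridges found: (0,2), (1,5), (1,6), (2,3), (3,6), (4,5)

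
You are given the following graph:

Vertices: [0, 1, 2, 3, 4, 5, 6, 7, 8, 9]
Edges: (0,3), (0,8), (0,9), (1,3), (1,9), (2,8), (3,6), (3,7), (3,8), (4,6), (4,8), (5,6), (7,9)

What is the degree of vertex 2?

Vertex 2 has neighbors [8], so deg(2) = 1.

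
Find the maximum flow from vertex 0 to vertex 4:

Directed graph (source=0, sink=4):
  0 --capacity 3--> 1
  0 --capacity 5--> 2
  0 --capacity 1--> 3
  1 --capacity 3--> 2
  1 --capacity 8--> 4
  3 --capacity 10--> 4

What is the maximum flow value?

Computing max flow:
  Flow on (0->1): 3/3
  Flow on (0->3): 1/1
  Flow on (1->4): 3/8
  Flow on (3->4): 1/10
Maximum flow = 4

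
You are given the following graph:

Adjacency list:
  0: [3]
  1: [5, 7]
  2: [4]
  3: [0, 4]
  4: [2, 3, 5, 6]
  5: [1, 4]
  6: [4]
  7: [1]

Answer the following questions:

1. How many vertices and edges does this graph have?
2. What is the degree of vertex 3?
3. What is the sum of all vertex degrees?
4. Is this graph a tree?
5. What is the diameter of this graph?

Count: 8 vertices, 7 edges.
Vertex 3 has neighbors [0, 4], degree = 2.
Handshaking lemma: 2 * 7 = 14.
A graph is a tree iff it is connected and has exactly n-1 edges. This graph is connected (all 8 vertices in one component) and has 8-1 = 7 edges. It is a tree.
Diameter (longest shortest path) = 5.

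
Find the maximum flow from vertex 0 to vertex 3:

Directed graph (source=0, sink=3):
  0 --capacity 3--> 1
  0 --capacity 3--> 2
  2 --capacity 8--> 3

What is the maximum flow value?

Computing max flow:
  Flow on (0->2): 3/3
  Flow on (2->3): 3/8
Maximum flow = 3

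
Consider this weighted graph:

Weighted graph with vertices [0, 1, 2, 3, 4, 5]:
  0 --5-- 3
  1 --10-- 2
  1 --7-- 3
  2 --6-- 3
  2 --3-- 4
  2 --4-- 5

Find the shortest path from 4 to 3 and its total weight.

Using Dijkstra's algorithm from vertex 4:
Shortest path: 4 -> 2 -> 3
Total weight: 3 + 6 = 9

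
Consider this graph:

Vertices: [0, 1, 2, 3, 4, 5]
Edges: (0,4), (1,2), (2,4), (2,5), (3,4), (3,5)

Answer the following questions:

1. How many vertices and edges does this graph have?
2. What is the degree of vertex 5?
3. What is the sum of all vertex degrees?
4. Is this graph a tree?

Count: 6 vertices, 6 edges.
Vertex 5 has neighbors [2, 3], degree = 2.
Handshaking lemma: 2 * 6 = 12.
A tree on 6 vertices has 5 edges. This graph has 6 edges (1 extra). Not a tree.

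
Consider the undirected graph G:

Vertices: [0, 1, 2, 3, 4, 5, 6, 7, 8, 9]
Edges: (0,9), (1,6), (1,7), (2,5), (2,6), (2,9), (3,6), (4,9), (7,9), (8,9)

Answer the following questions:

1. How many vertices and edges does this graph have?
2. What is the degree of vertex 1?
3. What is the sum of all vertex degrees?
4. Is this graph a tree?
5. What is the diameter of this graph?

Count: 10 vertices, 10 edges.
Vertex 1 has neighbors [6, 7], degree = 2.
Handshaking lemma: 2 * 10 = 20.
A tree on 10 vertices has 9 edges. This graph has 10 edges (1 extra). Not a tree.
Diameter (longest shortest path) = 4.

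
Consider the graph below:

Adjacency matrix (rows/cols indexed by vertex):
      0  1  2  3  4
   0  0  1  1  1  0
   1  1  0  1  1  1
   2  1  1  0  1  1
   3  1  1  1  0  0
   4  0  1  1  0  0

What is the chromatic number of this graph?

The graph has a maximum clique of size 4 (lower bound on chromatic number).
A valid 4-coloring: {0: 2, 1: 0, 2: 1, 3: 3, 4: 2}.
Chromatic number = 4.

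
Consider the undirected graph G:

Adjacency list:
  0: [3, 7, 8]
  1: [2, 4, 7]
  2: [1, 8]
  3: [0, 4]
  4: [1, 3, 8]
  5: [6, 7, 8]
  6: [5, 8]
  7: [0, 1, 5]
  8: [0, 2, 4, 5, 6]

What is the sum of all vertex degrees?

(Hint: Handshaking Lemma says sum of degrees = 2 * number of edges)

Count edges: 13 edges.
By Handshaking Lemma: sum of degrees = 2 * 13 = 26.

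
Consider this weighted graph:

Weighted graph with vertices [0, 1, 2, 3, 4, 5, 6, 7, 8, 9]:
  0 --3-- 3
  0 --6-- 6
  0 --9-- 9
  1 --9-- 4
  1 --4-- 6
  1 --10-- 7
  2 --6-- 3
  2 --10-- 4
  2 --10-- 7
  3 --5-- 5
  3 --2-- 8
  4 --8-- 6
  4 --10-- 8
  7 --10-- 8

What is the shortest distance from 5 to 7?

Using Dijkstra's algorithm from vertex 5:
Shortest path: 5 -> 3 -> 8 -> 7
Total weight: 5 + 2 + 10 = 17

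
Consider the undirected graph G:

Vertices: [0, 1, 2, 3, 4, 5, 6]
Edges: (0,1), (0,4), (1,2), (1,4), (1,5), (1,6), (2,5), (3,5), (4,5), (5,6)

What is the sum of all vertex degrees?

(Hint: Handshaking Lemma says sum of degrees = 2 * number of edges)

Count edges: 10 edges.
By Handshaking Lemma: sum of degrees = 2 * 10 = 20.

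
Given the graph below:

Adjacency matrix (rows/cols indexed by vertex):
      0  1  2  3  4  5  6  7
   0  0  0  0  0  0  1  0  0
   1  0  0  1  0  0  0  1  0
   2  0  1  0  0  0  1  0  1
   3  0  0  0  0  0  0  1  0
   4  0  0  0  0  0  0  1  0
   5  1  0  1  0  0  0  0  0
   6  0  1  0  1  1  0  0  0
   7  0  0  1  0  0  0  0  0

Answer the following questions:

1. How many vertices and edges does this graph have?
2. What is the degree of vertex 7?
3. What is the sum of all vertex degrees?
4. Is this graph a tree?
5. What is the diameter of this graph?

Count: 8 vertices, 7 edges.
Vertex 7 has neighbors [2], degree = 1.
Handshaking lemma: 2 * 7 = 14.
A graph is a tree iff it is connected and has exactly n-1 edges. This graph is connected (all 8 vertices in one component) and has 8-1 = 7 edges. It is a tree.
Diameter (longest shortest path) = 5.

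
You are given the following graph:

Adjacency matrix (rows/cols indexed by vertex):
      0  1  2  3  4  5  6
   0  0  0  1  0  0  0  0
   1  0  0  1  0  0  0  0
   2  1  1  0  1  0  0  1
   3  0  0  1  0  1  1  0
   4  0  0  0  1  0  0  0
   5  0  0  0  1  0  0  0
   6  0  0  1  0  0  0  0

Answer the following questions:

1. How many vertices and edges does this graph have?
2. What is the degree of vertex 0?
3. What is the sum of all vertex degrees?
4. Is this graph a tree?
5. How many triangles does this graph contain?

Count: 7 vertices, 6 edges.
Vertex 0 has neighbors [2], degree = 1.
Handshaking lemma: 2 * 6 = 12.
A graph is a tree iff it is connected and has exactly n-1 edges. This graph is connected (all 7 vertices in one component) and has 7-1 = 6 edges. It is a tree.
Number of triangles = 0.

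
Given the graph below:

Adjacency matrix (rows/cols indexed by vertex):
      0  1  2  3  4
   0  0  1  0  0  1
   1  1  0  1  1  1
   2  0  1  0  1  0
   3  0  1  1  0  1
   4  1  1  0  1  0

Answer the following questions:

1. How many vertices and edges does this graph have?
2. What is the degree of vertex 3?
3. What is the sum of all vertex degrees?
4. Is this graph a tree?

Count: 5 vertices, 7 edges.
Vertex 3 has neighbors [1, 2, 4], degree = 3.
Handshaking lemma: 2 * 7 = 14.
A tree on 5 vertices has 4 edges. This graph has 7 edges (3 extra). Not a tree.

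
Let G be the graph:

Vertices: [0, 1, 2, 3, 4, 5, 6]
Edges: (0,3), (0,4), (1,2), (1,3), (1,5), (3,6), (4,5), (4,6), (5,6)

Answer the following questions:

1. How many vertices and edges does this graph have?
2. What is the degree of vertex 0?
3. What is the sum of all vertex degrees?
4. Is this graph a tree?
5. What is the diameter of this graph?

Count: 7 vertices, 9 edges.
Vertex 0 has neighbors [3, 4], degree = 2.
Handshaking lemma: 2 * 9 = 18.
A tree on 7 vertices has 6 edges. This graph has 9 edges (3 extra). Not a tree.
Diameter (longest shortest path) = 3.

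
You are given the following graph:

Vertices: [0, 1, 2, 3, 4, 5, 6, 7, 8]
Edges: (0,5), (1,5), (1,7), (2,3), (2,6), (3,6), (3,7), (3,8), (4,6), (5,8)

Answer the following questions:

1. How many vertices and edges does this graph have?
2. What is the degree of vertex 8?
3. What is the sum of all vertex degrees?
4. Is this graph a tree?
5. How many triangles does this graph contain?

Count: 9 vertices, 10 edges.
Vertex 8 has neighbors [3, 5], degree = 2.
Handshaking lemma: 2 * 10 = 20.
A tree on 9 vertices has 8 edges. This graph has 10 edges (2 extra). Not a tree.
Number of triangles = 1.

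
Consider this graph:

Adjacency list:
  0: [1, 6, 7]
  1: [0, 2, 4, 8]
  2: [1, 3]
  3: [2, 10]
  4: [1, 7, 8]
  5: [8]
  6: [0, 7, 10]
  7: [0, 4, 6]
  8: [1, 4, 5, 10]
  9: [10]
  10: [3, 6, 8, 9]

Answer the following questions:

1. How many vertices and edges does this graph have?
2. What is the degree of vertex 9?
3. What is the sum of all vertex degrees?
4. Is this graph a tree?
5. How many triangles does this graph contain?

Count: 11 vertices, 15 edges.
Vertex 9 has neighbors [10], degree = 1.
Handshaking lemma: 2 * 15 = 30.
A tree on 11 vertices has 10 edges. This graph has 15 edges (5 extra). Not a tree.
Number of triangles = 2.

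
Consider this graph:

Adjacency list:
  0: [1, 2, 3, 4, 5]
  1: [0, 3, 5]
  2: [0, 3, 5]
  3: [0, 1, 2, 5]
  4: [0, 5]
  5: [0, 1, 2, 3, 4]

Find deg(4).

Vertex 4 has neighbors [0, 5], so deg(4) = 2.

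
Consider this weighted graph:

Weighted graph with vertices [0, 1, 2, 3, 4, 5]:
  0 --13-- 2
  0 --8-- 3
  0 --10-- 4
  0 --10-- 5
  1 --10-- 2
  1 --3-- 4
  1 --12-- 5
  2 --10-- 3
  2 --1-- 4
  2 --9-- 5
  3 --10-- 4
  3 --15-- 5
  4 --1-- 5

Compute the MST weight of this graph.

Applying Kruskal's algorithm (sort edges by weight, add if no cycle):
  Add (2,4) w=1
  Add (4,5) w=1
  Add (1,4) w=3
  Add (0,3) w=8
  Skip (2,5) w=9 (creates cycle)
  Add (0,5) w=10
  Skip (0,4) w=10 (creates cycle)
  Skip (1,2) w=10 (creates cycle)
  Skip (2,3) w=10 (creates cycle)
  Skip (3,4) w=10 (creates cycle)
  Skip (1,5) w=12 (creates cycle)
  Skip (0,2) w=13 (creates cycle)
  Skip (3,5) w=15 (creates cycle)
MST weight = 23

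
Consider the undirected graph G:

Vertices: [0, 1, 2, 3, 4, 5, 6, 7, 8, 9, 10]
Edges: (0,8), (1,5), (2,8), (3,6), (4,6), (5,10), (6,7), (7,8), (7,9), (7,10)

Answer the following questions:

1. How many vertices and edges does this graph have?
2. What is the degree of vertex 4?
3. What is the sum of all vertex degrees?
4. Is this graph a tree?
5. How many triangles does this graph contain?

Count: 11 vertices, 10 edges.
Vertex 4 has neighbors [6], degree = 1.
Handshaking lemma: 2 * 10 = 20.
A graph is a tree iff it is connected and has exactly n-1 edges. This graph is connected (all 11 vertices in one component) and has 11-1 = 10 edges. It is a tree.
Number of triangles = 0.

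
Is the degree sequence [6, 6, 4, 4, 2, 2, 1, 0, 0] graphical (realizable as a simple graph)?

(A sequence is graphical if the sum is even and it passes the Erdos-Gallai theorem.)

Sum of degrees = 25. Sum is odd, so the sequence is NOT graphical.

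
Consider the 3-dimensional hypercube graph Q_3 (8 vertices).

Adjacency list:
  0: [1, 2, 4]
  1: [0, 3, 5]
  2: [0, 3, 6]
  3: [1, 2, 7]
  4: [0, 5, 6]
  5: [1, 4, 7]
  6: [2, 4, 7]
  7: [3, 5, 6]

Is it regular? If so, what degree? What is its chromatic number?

In Q_3, every vertex has exactly 3 neighbors (flip one of 3 bits), so it is 3-regular.
Q_3 is bipartite (partition by bit-parity), so chromatic number = 2.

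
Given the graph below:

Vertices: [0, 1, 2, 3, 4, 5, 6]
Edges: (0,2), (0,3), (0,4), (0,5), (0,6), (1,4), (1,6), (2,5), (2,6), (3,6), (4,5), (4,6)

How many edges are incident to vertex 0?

Vertex 0 has neighbors [2, 3, 4, 5, 6], so deg(0) = 5.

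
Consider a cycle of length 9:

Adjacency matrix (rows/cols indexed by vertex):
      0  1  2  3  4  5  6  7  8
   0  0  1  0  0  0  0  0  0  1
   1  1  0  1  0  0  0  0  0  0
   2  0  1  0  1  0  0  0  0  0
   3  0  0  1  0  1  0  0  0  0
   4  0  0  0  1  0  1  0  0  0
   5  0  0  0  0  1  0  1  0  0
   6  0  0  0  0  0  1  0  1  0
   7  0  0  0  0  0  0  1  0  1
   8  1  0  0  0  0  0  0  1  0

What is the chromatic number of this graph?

This is an odd cycle (C_9). Odd cycles are not bipartite (any 2-coloring forces two adjacent vertices to match), and 3 colors suffice.
Chromatic number = 3.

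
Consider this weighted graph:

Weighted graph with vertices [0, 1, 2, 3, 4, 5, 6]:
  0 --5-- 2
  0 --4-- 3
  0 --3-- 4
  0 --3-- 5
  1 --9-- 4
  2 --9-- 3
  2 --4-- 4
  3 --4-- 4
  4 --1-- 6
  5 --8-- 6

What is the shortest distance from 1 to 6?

Using Dijkstra's algorithm from vertex 1:
Shortest path: 1 -> 4 -> 6
Total weight: 9 + 1 = 10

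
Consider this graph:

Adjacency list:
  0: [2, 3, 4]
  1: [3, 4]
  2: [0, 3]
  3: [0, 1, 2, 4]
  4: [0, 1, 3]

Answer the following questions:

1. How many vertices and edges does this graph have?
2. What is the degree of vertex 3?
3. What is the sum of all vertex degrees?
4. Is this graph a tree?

Count: 5 vertices, 7 edges.
Vertex 3 has neighbors [0, 1, 2, 4], degree = 4.
Handshaking lemma: 2 * 7 = 14.
A tree on 5 vertices has 4 edges. This graph has 7 edges (3 extra). Not a tree.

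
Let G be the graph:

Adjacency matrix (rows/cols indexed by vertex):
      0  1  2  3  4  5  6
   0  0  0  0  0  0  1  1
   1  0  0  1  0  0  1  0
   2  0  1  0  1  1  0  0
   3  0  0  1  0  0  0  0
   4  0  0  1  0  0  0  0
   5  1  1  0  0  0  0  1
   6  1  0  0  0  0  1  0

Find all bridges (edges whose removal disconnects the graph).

A bridge is an edge whose removal increases the number of connected components.
Bridges found: (1,2), (1,5), (2,3), (2,4)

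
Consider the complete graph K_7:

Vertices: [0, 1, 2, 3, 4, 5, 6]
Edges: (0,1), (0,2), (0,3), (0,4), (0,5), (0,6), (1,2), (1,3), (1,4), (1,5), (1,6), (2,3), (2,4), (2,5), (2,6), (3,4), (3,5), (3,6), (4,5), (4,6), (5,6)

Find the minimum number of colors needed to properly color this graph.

In K_7, every vertex is adjacent to every other vertex.
Each vertex needs a unique color.
Chromatic number = 7.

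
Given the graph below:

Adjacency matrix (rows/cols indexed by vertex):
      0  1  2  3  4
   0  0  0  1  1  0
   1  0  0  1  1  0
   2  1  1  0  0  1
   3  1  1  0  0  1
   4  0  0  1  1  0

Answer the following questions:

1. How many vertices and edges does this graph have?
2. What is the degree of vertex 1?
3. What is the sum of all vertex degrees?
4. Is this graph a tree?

Count: 5 vertices, 6 edges.
Vertex 1 has neighbors [2, 3], degree = 2.
Handshaking lemma: 2 * 6 = 12.
A tree on 5 vertices has 4 edges. This graph has 6 edges (2 extra). Not a tree.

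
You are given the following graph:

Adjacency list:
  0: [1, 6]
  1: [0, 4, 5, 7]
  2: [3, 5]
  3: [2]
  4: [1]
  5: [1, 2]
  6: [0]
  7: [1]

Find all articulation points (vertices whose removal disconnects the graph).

An articulation point is a vertex whose removal disconnects the graph.
Articulation points: [0, 1, 2, 5]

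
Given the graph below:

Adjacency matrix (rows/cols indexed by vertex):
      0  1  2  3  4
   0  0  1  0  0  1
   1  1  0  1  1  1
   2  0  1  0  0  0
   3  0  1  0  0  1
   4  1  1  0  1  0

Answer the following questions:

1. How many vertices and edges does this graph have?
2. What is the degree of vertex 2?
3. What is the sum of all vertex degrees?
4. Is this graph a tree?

Count: 5 vertices, 6 edges.
Vertex 2 has neighbors [1], degree = 1.
Handshaking lemma: 2 * 6 = 12.
A tree on 5 vertices has 4 edges. This graph has 6 edges (2 extra). Not a tree.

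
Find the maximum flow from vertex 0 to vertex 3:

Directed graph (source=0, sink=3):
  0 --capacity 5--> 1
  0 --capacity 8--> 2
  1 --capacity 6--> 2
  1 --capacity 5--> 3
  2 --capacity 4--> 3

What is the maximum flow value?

Computing max flow:
  Flow on (0->1): 5/5
  Flow on (0->2): 4/8
  Flow on (1->3): 5/5
  Flow on (2->3): 4/4
Maximum flow = 9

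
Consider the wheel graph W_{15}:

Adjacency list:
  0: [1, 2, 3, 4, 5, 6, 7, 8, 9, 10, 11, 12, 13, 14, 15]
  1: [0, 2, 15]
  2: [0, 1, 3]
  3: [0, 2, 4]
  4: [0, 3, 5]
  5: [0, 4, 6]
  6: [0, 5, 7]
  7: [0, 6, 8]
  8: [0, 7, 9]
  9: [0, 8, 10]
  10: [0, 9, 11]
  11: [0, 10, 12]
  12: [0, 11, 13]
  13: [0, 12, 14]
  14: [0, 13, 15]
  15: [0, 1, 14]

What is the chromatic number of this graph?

W_{15} = C_{15} plus a hub adjacent to every cycle vertex.
The outer cycle needs 3 colors (odd cycle); the hub is adjacent to all of them so needs a fresh color.
Chromatic number = 3 + 1 = 4.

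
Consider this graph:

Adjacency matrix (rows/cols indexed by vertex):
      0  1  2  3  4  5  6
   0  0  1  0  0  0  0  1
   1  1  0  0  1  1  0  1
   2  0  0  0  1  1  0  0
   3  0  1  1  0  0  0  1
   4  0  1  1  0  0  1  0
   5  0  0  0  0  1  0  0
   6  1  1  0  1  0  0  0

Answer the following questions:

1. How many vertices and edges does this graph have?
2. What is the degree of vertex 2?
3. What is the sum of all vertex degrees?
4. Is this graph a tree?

Count: 7 vertices, 9 edges.
Vertex 2 has neighbors [3, 4], degree = 2.
Handshaking lemma: 2 * 9 = 18.
A tree on 7 vertices has 6 edges. This graph has 9 edges (3 extra). Not a tree.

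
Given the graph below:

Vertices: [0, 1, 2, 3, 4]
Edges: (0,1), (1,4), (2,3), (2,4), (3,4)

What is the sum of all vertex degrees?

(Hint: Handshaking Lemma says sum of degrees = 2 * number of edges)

Count edges: 5 edges.
By Handshaking Lemma: sum of degrees = 2 * 5 = 10.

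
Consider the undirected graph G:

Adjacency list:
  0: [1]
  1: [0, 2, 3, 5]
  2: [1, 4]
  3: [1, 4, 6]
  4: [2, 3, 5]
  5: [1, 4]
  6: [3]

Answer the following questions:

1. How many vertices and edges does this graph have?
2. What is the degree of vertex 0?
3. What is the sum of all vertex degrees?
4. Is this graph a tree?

Count: 7 vertices, 8 edges.
Vertex 0 has neighbors [1], degree = 1.
Handshaking lemma: 2 * 8 = 16.
A tree on 7 vertices has 6 edges. This graph has 8 edges (2 extra). Not a tree.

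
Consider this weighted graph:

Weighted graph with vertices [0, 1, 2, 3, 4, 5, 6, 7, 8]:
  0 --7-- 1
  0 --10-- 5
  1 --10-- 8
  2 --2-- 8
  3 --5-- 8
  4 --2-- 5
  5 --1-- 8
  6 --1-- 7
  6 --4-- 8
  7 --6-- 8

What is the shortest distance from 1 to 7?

Using Dijkstra's algorithm from vertex 1:
Shortest path: 1 -> 8 -> 6 -> 7
Total weight: 10 + 4 + 1 = 15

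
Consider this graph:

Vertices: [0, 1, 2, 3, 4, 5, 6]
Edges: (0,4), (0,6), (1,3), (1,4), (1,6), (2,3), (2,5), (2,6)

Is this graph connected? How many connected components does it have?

Checking connectivity: the graph has 1 connected component(s).
All vertices are reachable from each other. The graph IS connected.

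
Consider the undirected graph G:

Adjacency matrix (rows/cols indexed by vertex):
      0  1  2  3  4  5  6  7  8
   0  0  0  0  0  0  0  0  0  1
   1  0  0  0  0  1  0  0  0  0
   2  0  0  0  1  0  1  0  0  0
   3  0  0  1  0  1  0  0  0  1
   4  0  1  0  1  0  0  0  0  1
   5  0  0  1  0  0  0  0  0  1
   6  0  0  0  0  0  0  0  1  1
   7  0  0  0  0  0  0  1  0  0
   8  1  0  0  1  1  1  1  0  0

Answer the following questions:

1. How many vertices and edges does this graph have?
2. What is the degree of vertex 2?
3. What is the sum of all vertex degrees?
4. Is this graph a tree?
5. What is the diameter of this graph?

Count: 9 vertices, 10 edges.
Vertex 2 has neighbors [3, 5], degree = 2.
Handshaking lemma: 2 * 10 = 20.
A tree on 9 vertices has 8 edges. This graph has 10 edges (2 extra). Not a tree.
Diameter (longest shortest path) = 4.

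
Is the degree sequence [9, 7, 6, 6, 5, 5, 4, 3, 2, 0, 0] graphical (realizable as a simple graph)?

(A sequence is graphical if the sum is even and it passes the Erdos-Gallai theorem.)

Sum of degrees = 47. Sum is odd, so the sequence is NOT graphical.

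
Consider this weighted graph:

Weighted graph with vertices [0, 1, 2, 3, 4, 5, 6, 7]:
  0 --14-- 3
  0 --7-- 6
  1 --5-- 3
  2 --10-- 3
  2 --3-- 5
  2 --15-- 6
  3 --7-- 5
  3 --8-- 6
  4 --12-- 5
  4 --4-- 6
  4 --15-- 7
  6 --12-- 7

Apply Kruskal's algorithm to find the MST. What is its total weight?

Applying Kruskal's algorithm (sort edges by weight, add if no cycle):
  Add (2,5) w=3
  Add (4,6) w=4
  Add (1,3) w=5
  Add (0,6) w=7
  Add (3,5) w=7
  Add (3,6) w=8
  Skip (2,3) w=10 (creates cycle)
  Skip (4,5) w=12 (creates cycle)
  Add (6,7) w=12
  Skip (0,3) w=14 (creates cycle)
  Skip (2,6) w=15 (creates cycle)
  Skip (4,7) w=15 (creates cycle)
MST weight = 46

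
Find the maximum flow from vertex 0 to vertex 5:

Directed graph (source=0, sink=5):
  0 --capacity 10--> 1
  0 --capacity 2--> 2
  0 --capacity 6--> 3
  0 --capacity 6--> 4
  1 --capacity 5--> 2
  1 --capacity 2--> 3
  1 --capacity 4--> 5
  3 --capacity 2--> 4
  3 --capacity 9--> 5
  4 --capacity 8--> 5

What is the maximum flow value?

Computing max flow:
  Flow on (0->1): 6/10
  Flow on (0->3): 6/6
  Flow on (0->4): 6/6
  Flow on (1->3): 2/2
  Flow on (1->5): 4/4
  Flow on (3->5): 8/9
  Flow on (4->5): 6/8
Maximum flow = 18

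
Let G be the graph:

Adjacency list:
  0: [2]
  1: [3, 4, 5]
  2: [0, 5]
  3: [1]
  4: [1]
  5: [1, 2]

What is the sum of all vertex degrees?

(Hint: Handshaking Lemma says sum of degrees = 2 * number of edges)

Count edges: 5 edges.
By Handshaking Lemma: sum of degrees = 2 * 5 = 10.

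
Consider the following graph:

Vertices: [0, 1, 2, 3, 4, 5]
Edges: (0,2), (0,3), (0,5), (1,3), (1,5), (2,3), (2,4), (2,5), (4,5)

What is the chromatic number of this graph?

The graph has a maximum clique of size 3 (lower bound on chromatic number).
A valid 3-coloring: {0: 2, 1: 0, 2: 0, 3: 1, 4: 2, 5: 1}.
Chromatic number = 3.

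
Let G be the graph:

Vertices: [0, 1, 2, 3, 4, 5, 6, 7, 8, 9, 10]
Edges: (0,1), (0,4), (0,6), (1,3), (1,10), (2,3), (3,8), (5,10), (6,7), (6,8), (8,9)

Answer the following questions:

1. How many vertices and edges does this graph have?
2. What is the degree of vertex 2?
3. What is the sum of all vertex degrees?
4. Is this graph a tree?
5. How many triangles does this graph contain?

Count: 11 vertices, 11 edges.
Vertex 2 has neighbors [3], degree = 1.
Handshaking lemma: 2 * 11 = 22.
A tree on 11 vertices has 10 edges. This graph has 11 edges (1 extra). Not a tree.
Number of triangles = 0.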